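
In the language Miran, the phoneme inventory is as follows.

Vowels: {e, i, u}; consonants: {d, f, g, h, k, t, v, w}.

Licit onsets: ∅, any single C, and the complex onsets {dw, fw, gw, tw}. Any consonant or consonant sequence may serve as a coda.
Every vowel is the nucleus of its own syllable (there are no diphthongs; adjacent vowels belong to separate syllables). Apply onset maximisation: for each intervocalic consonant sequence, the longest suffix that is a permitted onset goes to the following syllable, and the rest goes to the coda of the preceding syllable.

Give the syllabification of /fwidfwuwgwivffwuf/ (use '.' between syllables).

fwid.fwuw.gwivf.fwuf

Nuclei (vowels): i, u, i, u → 4 syllables.
/i…u/ gap (V1→V2): cluster /dfw/ — the longest permitted-onset suffix is /fw/; onset = /fw/, preceding coda = /d/.
/u…i/ gap (V2→V3): /wgw/; trying suffixes from longest down, /gw/ is the first permitted one, so coda /w/ | onset /gw/.
/i…u/ gap (V3→V4): /vffw/; trying suffixes from longest down, /fw/ is the first permitted one, so coda /vf/ | onset /fw/.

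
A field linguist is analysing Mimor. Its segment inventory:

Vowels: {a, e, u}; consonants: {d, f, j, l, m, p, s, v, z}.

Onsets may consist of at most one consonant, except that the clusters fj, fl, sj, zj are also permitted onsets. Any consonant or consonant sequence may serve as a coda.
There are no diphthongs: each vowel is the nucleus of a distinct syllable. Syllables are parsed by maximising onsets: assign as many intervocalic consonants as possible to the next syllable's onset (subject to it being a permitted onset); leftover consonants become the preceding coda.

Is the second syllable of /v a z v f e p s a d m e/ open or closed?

The vowels are a, e, a, e — 4 nuclei, so 4 syllables.
σ1/σ2 boundary: /zvf/ — longest licit onset from the right is /f/, leaving /zv/ as coda.
σ2/σ3 boundary: /ps/ splits as /p/ + /s/ (/s/ is the longest suffix that is a licit onset).
σ3/σ4 boundary: /dm/ — longest licit onset from the right is /m/, leaving /d/ as coda.
Syllabification: vazv.fep.sad.me.
Syllable 2 is /fep/ with coda /p/, so it is closed.

closed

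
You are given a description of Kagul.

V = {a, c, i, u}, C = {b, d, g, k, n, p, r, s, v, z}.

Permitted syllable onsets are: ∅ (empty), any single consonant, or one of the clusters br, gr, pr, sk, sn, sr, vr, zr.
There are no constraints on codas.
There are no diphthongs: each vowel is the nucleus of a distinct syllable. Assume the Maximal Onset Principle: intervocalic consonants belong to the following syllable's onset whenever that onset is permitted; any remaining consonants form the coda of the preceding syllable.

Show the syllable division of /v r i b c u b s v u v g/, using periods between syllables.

The vowels are i, c, u, u — 4 nuclei, so 4 syllables.
σ1/σ2 boundary: /b/ is a single consonant, so it becomes the next onset.
σ2/σ3 boundary: no consonants, so the boundary falls immediately after /c/.
σ3/σ4 boundary: /bsv/ — longest licit onset from the right is /v/, leaving /bs/ as coda.

vri.bc.ubs.vuvg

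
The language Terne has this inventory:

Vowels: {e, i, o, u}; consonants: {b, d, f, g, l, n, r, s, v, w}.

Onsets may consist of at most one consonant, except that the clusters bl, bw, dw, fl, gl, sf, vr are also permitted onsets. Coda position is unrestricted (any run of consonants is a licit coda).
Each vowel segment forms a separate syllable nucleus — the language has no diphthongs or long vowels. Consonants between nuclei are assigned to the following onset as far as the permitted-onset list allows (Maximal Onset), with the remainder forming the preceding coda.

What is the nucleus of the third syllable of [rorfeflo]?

o

Nuclei (vowels): o, e, o → 3 syllables.
The third nucleus (vowel 3 from the left) is /o/.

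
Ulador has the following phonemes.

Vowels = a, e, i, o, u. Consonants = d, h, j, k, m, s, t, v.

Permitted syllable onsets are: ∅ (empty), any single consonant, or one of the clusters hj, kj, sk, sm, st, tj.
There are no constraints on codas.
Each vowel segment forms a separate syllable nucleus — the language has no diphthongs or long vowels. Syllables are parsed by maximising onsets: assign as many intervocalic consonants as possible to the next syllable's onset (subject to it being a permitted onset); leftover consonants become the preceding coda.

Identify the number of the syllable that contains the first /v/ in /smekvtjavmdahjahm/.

1

Nuclei (vowels): e, a, a, a → 4 syllables.
V1 /e/ – V2 /a/: /kvtj/; trying suffixes from longest down, /tj/ is the first permitted one, so coda /kv/ | onset /tj/.
V2 /a/ – V3 /a/: cluster /vmd/ — the longest permitted-onset suffix is /d/; onset = /d/, preceding coda = /vm/.
V3 /a/ – V4 /a/: /hj/ is a licit onset in full, so it all attaches to the next syllable.
Syllabification: smekv.tjavm.da.hjahm.
The first /v/ is in the coda of syllable 1 (/smekv/).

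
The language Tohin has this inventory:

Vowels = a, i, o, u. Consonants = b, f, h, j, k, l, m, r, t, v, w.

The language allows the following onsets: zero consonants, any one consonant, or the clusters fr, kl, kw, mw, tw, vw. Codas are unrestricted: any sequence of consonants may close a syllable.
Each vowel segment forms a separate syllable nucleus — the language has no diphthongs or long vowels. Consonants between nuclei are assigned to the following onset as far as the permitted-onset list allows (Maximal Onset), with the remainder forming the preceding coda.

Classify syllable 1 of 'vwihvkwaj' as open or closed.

Vowels present: i, a; each is a nucleus, giving 2 syllables.
V1 /i/ – V2 /a/: /hvkw/ — longest licit onset from the right is /kw/, leaving /hv/ as coda.
So the parse is vwihv.kwaj.
Syllable 1 is /vwihv/ with coda /hv/, so it is closed.

closed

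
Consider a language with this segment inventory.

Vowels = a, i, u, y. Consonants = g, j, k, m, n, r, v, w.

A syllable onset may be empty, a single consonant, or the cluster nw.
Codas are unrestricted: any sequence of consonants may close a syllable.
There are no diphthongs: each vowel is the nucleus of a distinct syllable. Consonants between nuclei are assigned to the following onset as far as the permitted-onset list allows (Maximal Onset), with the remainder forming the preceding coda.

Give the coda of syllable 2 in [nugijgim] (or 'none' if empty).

The vowels are u, i, i — 3 nuclei, so 3 syllables.
σ1/σ2 boundary: /g/ → onset of the next syllable (single consonants are always licit onsets).
σ2/σ3 boundary: /jg/ — longest licit onset from the right is /g/, leaving /j/ as coda.
Putting it together: nu.gij.gim.
Syllable 2 is /gij/: onset /g/, nucleus /i/, coda /j/.

j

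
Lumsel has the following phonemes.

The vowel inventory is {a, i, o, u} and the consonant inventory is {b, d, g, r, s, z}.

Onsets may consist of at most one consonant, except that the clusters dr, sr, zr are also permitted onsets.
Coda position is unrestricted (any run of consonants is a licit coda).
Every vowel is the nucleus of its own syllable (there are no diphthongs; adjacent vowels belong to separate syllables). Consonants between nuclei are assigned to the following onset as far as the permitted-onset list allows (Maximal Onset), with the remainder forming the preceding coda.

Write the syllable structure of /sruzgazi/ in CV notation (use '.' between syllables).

CCVC.CV.CV

Vowels present: u, a, i; each is a nucleus, giving 3 syllables.
/u…a/ gap (V1→V2): cluster /zg/ — the longest permitted-onset suffix is /g/; onset = /g/, preceding coda = /z/.
/a…i/ gap (V2→V3): just /z/ — single C goes to the following onset.
Syllabification: sruz.ga.zi.
Mapping each syllable to C/V: /sruz/ → CCVC, /ga/ → CV, /zi/ → CV.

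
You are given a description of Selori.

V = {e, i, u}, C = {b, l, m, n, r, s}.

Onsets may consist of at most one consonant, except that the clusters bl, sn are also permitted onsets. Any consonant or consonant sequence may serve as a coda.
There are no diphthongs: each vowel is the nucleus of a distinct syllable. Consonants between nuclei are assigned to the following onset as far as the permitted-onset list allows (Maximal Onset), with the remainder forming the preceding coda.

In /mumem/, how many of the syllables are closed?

1

Vowels present: u, e; each is a nucleus, giving 2 syllables.
Between /u/ (V1) and /e/ (V2): just /m/ — single C goes to the following onset.
Putting it together: mu.mem.
Classifying each syllable: /mu/ (open), /mem/ (closed).
Closed syllables: 1.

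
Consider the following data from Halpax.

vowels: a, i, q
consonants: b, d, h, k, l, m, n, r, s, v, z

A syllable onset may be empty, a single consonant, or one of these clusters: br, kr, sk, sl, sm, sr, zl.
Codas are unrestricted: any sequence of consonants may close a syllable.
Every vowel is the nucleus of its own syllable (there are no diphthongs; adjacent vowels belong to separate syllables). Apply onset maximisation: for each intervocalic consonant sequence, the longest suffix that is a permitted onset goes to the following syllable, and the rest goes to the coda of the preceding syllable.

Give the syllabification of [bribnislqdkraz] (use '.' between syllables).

brib.ni.slqd.kraz

Nuclei (vowels): i, i, q, a → 4 syllables.
σ1/σ2 boundary: /bn/ splits as /b/ + /n/ (/n/ is the longest suffix that is a licit onset).
σ2/σ3 boundary: /sl/ is a licit onset in full, so it all attaches to the next syllable.
σ3/σ4 boundary: /dkr/ — longest licit onset from the right is /kr/, leaving /d/ as coda.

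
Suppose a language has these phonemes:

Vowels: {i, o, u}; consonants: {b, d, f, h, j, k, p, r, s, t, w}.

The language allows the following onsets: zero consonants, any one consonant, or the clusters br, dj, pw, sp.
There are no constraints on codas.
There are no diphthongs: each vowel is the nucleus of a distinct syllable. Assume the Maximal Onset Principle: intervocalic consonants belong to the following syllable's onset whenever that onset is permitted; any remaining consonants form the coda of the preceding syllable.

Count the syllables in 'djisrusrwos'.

The vowels are i, u, o — 3 nuclei, so 3 syllables.

3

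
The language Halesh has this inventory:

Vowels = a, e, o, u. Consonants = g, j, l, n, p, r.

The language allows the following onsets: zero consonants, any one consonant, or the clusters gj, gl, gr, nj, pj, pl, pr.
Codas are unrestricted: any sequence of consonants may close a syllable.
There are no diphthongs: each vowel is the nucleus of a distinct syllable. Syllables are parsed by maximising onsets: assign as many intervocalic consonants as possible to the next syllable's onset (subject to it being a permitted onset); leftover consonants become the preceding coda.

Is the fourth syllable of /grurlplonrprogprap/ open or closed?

Vowels present: u, o, o, a; each is a nucleus, giving 4 syllables.
V1 /u/ – V2 /o/: cluster /rlpl/ — the longest permitted-onset suffix is /pl/; onset = /pl/, preceding coda = /rl/.
V2 /o/ – V3 /o/: /nrpr/ — longest licit onset from the right is /pr/, leaving /nr/ as coda.
V3 /o/ – V4 /a/: /gpr/; trying suffixes from longest down, /pr/ is the first permitted one, so coda /g/ | onset /pr/.
Syllabification: grurl.plonr.prog.prap.
Syllable 4 is /prap/ with coda /p/, so it is closed.

closed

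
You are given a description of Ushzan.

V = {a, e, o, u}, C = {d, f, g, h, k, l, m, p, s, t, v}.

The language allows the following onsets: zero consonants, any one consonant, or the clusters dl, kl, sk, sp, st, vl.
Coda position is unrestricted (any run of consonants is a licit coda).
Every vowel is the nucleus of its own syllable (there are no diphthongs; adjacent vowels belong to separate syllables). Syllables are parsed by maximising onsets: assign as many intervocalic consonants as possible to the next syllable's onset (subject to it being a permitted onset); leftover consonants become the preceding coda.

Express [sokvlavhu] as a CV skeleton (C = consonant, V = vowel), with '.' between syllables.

CVC.CCVC.CV

Vowels present: o, a, u; each is a nucleus, giving 3 syllables.
σ1/σ2 boundary: /kvl/ splits as /k/ + /vl/ (/vl/ is the longest suffix that is a licit onset).
σ2/σ3 boundary: /vh/; trying suffixes from longest down, /h/ is the first permitted one, so coda /v/ | onset /h/.
So the parse is sok.vlav.hu.
Mapping each syllable to C/V: /sok/ → CVC, /vlav/ → CCVC, /hu/ → CV.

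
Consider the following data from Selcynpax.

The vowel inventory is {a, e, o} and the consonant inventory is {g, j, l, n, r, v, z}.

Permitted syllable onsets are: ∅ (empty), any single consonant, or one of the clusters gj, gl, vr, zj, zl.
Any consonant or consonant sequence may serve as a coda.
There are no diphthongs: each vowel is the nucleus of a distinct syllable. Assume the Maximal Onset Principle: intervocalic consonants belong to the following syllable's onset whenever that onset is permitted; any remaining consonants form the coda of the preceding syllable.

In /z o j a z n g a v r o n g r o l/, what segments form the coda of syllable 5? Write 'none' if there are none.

l

Nuclei (vowels): o, a, a, o, o → 5 syllables.
V1 /o/ – V2 /a/: /j/ is a single consonant, so it becomes the next onset.
V2 /a/ – V3 /a/: /zng/ — longest licit onset from the right is /g/, leaving /zn/ as coda.
V3 /a/ – V4 /o/: /vr/ is a licit onset in full, so it all attaches to the next syllable.
V4 /o/ – V5 /o/: /ngr/ — longest licit onset from the right is /r/, leaving /ng/ as coda.
So the parse is zo.jazn.ga.vrong.rol.
Syllable 5 is /rol/: onset /r/, nucleus /o/, coda /l/.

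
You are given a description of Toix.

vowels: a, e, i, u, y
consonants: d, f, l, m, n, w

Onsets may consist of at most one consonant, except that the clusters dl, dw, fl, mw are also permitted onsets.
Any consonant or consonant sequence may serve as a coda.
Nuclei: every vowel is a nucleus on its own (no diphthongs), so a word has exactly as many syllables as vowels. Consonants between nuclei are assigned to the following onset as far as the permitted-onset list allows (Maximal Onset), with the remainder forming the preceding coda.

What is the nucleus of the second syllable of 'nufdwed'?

The vowels are u, e — 2 nuclei, so 2 syllables.
The second nucleus (vowel 2 from the left) is /e/.

e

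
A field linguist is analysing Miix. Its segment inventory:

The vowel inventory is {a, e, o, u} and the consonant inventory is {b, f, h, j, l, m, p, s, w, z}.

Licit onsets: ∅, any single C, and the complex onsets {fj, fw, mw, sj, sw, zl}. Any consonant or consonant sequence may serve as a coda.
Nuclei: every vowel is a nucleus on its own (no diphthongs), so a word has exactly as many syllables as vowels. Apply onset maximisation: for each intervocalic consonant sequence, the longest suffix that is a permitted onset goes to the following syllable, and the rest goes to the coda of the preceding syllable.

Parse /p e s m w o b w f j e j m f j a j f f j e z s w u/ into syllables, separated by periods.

The vowels are e, o, e, a, e, u — 6 nuclei, so 6 syllables.
Between /e/ (V1) and /o/ (V2): /smw/ — longest licit onset from the right is /mw/, leaving /s/ as coda.
Between /o/ (V2) and /e/ (V3): cluster /bwfj/ — the longest permitted-onset suffix is /fj/; onset = /fj/, preceding coda = /bw/.
Between /e/ (V3) and /a/ (V4): cluster /jmfj/ — the longest permitted-onset suffix is /fj/; onset = /fj/, preceding coda = /jm/.
Between /a/ (V4) and /e/ (V5): cluster /jffj/ — the longest permitted-onset suffix is /fj/; onset = /fj/, preceding coda = /jf/.
Between /e/ (V5) and /u/ (V6): cluster /zsw/ — the longest permitted-onset suffix is /sw/; onset = /sw/, preceding coda = /z/.

pes.mwobw.fjejm.fjajf.fjez.swu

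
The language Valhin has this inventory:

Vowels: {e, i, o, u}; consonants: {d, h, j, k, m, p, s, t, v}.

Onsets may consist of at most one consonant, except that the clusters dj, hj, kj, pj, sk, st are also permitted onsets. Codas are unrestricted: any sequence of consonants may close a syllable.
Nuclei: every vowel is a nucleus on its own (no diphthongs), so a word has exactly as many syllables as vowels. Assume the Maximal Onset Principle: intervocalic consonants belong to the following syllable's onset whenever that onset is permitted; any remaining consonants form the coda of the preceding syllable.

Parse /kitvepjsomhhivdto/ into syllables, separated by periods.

kit.vepj.somh.hivd.to

Vowels present: i, e, o, i, o; each is a nucleus, giving 5 syllables.
Between /i/ (V1) and /e/ (V2): /tv/ — longest licit onset from the right is /v/, leaving /t/ as coda.
Between /e/ (V2) and /o/ (V3): cluster /pjs/ — the longest permitted-onset suffix is /s/; onset = /s/, preceding coda = /pj/.
Between /o/ (V3) and /i/ (V4): /mhh/; trying suffixes from longest down, /h/ is the first permitted one, so coda /mh/ | onset /h/.
Between /i/ (V4) and /o/ (V5): /vdt/ — longest licit onset from the right is /t/, leaving /vd/ as coda.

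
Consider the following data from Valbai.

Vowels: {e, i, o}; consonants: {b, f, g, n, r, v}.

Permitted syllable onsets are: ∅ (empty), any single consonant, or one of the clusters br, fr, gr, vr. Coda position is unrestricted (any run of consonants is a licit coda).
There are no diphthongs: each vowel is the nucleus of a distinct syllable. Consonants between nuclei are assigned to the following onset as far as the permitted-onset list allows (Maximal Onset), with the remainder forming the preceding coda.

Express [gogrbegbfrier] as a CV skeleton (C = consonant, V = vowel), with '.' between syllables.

Vowels present: o, e, i, e; each is a nucleus, giving 4 syllables.
V1 /o/ – V2 /e/: /grb/ — longest licit onset from the right is /b/, leaving /gr/ as coda.
V2 /e/ – V3 /i/: /gbfr/ — longest licit onset from the right is /fr/, leaving /gb/ as coda.
V3 /i/ – V4 /e/: nothing intervenes; syllable break is V.V.
Syllabification: gogr.begb.fri.er.
Mapping each syllable to C/V: /gogr/ → CVCC, /begb/ → CVCC, /fri/ → CCV, /er/ → VC.

CVCC.CVCC.CCV.VC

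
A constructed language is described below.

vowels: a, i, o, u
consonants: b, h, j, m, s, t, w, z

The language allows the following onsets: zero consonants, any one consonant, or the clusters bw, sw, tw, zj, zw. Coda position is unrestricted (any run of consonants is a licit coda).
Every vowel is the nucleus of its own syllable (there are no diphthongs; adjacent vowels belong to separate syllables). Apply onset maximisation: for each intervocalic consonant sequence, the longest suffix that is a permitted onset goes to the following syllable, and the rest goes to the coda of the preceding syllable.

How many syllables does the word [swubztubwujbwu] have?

Nuclei (vowels): u, u, u, u → 4 syllables.

4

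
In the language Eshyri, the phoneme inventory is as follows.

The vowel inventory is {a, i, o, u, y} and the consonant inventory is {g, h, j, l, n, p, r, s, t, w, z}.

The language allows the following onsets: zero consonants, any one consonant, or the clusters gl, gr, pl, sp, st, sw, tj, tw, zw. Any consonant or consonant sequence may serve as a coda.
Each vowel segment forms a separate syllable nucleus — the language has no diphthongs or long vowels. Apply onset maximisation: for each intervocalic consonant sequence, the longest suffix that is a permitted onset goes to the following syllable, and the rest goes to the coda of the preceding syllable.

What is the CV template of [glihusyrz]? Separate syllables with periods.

Vowels present: i, u, y; each is a nucleus, giving 3 syllables.
V1 /i/ – V2 /u/: just /h/ — single C goes to the following onset.
V2 /u/ – V3 /y/: just /s/ — single C goes to the following onset.
So the parse is gli.hu.syrz.
Mapping each syllable to C/V: /gli/ → CCV, /hu/ → CV, /syrz/ → CVCC.

CCV.CV.CVCC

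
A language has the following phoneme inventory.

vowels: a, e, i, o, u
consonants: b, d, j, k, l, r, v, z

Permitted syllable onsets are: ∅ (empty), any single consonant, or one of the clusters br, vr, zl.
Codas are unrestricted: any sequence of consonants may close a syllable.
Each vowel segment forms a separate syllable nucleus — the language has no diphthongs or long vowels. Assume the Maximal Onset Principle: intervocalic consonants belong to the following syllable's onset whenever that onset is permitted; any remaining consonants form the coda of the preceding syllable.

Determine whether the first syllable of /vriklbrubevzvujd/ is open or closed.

The vowels are i, u, e, u — 4 nuclei, so 4 syllables.
σ1/σ2 boundary: cluster /klbr/ — the longest permitted-onset suffix is /br/; onset = /br/, preceding coda = /kl/.
σ2/σ3 boundary: /b/ → onset of the next syllable (single consonants are always licit onsets).
σ3/σ4 boundary: /vzv/ splits as /vz/ + /v/ (/v/ is the longest suffix that is a licit onset).
Putting it together: vrikl.bru.bevz.vujd.
Syllable 1 is /vrikl/ with coda /kl/, so it is closed.

closed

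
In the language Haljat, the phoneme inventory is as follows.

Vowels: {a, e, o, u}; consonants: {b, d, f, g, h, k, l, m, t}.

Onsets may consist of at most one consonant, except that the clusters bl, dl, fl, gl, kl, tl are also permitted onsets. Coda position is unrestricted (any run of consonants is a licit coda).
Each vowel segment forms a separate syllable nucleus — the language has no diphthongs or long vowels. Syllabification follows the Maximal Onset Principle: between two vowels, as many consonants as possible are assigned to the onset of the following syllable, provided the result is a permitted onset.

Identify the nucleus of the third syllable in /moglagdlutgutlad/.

u

Nuclei (vowels): o, a, u, u, a → 5 syllables.
The third nucleus (vowel 3 from the left) is /u/.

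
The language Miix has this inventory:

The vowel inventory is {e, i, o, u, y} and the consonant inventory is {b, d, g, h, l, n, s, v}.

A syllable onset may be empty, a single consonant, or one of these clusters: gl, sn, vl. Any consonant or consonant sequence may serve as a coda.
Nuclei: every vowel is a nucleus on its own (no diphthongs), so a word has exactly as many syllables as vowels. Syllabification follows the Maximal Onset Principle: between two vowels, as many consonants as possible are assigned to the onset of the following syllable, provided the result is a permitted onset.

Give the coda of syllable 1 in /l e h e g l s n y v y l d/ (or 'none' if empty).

Vowels present: e, e, y, y; each is a nucleus, giving 4 syllables.
V1 /e/ – V2 /e/: just /h/ — single C goes to the following onset.
V2 /e/ – V3 /y/: cluster /glsn/ — the longest permitted-onset suffix is /sn/; onset = /sn/, preceding coda = /gl/.
V3 /y/ – V4 /y/: /v/ is a single consonant, so it becomes the next onset.
Putting it together: le.hegl.sny.vyld.
Syllable 1 is /le/: onset /l/, nucleus /e/, coda ∅.

none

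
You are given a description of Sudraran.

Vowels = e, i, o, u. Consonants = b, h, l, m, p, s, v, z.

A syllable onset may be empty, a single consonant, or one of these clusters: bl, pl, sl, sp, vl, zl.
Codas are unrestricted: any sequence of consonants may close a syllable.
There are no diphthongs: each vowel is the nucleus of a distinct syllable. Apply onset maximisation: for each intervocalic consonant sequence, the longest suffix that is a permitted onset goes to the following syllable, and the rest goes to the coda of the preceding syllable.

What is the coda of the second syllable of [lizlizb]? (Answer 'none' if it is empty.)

Nuclei (vowels): i, i → 2 syllables.
σ1/σ2 boundary: /zl/ — entire cluster is a permitted onset → onset /zl/, coda ∅.
So the parse is li.zlizb.
Syllable 2 is /zlizb/: onset /zl/, nucleus /i/, coda /zb/.

zb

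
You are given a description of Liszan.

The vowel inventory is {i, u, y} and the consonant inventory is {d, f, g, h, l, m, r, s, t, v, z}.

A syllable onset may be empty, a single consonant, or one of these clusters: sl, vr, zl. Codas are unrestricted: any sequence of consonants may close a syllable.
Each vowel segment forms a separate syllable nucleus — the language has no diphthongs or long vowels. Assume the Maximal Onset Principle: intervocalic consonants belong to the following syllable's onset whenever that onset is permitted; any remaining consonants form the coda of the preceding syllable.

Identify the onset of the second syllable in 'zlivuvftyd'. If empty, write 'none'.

Nuclei (vowels): i, u, y → 3 syllables.
σ1/σ2 boundary: just /v/ — single C goes to the following onset.
σ2/σ3 boundary: /vft/; trying suffixes from longest down, /t/ is the first permitted one, so coda /vf/ | onset /t/.
So the parse is zli.vuvf.tyd.
Syllable 2 is /vuvf/: onset /v/, nucleus /u/, coda /vf/.

v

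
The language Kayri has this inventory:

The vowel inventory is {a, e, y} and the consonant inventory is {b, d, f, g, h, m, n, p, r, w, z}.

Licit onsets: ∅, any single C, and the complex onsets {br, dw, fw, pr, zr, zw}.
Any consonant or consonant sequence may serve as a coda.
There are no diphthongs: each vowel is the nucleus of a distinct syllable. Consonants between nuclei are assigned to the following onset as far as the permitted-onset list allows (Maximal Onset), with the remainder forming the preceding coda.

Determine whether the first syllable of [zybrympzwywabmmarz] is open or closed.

open

Vowels present: y, y, y, a, a; each is a nucleus, giving 5 syllables.
V1 /y/ – V2 /y/: /br/ is a licit onset in full, so it all attaches to the next syllable.
V2 /y/ – V3 /y/: /mpzw/; trying suffixes from longest down, /zw/ is the first permitted one, so coda /mp/ | onset /zw/.
V3 /y/ – V4 /a/: just /w/ — single C goes to the following onset.
V4 /a/ – V5 /a/: cluster /bmm/ — the longest permitted-onset suffix is /m/; onset = /m/, preceding coda = /bm/.
Syllabification: zy.brymp.zwy.wabm.marz.
Syllable 1 is /zy/; it ends in its nucleus with no coda, so it is open.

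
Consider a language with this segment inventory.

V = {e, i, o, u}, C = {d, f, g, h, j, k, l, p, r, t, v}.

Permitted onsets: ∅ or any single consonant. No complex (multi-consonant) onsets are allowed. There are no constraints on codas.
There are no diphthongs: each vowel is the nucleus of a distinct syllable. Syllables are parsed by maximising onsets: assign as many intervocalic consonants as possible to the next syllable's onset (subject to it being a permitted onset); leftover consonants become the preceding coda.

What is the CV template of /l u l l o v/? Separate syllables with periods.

CVC.CVC

Nuclei (vowels): u, o → 2 syllables.
/u…o/ gap (V1→V2): /ll/ — longest licit onset from the right is /l/, leaving /l/ as coda.
Result: lul.lov.
Mapping each syllable to C/V: /lul/ → CVC, /lov/ → CVC.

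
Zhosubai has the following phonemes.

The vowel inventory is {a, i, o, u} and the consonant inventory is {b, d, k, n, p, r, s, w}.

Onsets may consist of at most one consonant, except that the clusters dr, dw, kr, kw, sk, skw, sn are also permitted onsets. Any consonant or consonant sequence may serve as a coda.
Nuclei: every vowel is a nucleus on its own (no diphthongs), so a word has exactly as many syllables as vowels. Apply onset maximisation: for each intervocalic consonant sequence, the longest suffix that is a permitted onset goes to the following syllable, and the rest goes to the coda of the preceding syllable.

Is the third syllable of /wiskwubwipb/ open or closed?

Vowels present: i, u, i; each is a nucleus, giving 3 syllables.
Between /i/ (V1) and /u/ (V2): cluster /skw/ — /skw/ is itself a permitted onset, so the whole cluster goes right; preceding coda = ∅.
Between /u/ (V2) and /i/ (V3): /bw/ splits as /b/ + /w/ (/w/ is the longest suffix that is a licit onset).
Syllabification: wi.skwub.wipb.
Syllable 3 is /wipb/ with coda /pb/, so it is closed.

closed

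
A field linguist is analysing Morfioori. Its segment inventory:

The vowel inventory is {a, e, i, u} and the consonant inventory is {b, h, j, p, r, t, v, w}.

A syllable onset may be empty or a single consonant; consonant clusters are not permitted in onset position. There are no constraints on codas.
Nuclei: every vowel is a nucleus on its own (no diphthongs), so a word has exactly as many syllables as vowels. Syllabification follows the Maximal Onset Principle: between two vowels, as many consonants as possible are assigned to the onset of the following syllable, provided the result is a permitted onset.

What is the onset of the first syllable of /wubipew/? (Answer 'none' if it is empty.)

w

Vowels present: u, i, e; each is a nucleus, giving 3 syllables.
/u…i/ gap (V1→V2): just /b/ — single C goes to the following onset.
/i…e/ gap (V2→V3): /p/ → onset of the next syllable (single consonants are always licit onsets).
Putting it together: wu.bi.pew.
Syllable 1 is /wu/: onset /w/, nucleus /u/, coda ∅.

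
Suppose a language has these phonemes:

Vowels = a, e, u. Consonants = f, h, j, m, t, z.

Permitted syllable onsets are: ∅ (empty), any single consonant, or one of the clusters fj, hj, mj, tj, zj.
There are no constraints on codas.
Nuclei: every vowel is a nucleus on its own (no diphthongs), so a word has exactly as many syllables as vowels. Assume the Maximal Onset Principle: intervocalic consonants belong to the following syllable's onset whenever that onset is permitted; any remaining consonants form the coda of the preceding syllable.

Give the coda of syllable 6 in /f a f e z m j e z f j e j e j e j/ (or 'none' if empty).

j

Vowels present: a, e, e, e, e, e; each is a nucleus, giving 6 syllables.
Between /a/ (V1) and /e/ (V2): /f/ is a single consonant, so it becomes the next onset.
Between /e/ (V2) and /e/ (V3): /zmj/ — longest licit onset from the right is /mj/, leaving /z/ as coda.
Between /e/ (V3) and /e/ (V4): cluster /zfj/ — the longest permitted-onset suffix is /fj/; onset = /fj/, preceding coda = /z/.
Between /e/ (V4) and /e/ (V5): /j/ is a single consonant, so it becomes the next onset.
Between /e/ (V5) and /e/ (V6): /j/ → onset of the next syllable (single consonants are always licit onsets).
Syllabification: fa.fez.mjez.fje.je.jej.
Syllable 6 is /jej/: onset /j/, nucleus /e/, coda /j/.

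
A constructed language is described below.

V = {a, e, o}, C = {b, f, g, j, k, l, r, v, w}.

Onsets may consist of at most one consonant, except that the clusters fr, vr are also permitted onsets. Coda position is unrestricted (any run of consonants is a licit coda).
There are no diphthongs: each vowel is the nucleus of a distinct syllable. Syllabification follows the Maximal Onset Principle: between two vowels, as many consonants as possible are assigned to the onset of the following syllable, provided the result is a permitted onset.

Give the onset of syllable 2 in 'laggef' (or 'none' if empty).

The vowels are a, e — 2 nuclei, so 2 syllables.
σ1/σ2 boundary: /gg/; trying suffixes from longest down, /g/ is the first permitted one, so coda /g/ | onset /g/.
Syllabification: lag.gef.
Syllable 2 is /gef/: onset /g/, nucleus /e/, coda /f/.

g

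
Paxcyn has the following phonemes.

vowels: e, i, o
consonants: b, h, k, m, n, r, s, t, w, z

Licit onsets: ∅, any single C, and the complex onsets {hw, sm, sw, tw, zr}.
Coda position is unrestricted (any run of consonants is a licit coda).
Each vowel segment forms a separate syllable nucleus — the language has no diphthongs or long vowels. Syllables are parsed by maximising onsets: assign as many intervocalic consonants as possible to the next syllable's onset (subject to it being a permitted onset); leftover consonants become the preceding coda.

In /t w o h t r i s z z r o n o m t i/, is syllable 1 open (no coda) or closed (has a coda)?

Nuclei (vowels): o, i, o, o, i → 5 syllables.
V1 /o/ – V2 /i/: /htr/ splits as /ht/ + /r/ (/r/ is the longest suffix that is a licit onset).
V2 /i/ – V3 /o/: /szzr/ — longest licit onset from the right is /zr/, leaving /sz/ as coda.
V3 /o/ – V4 /o/: /n/ → onset of the next syllable (single consonants are always licit onsets).
V4 /o/ – V5 /i/: /mt/ — longest licit onset from the right is /t/, leaving /m/ as coda.
So the parse is twoht.risz.zro.nom.ti.
Syllable 1 is /twoht/ with coda /ht/, so it is closed.

closed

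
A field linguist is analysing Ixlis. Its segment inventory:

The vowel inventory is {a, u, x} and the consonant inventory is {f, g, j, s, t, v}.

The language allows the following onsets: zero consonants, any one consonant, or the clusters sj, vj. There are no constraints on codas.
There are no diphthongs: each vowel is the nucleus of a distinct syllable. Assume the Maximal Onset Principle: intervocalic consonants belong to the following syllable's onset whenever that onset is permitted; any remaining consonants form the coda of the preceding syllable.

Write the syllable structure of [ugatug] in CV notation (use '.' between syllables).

The vowels are u, a, u — 3 nuclei, so 3 syllables.
V1 /u/ – V2 /a/: just /g/ — single C goes to the following onset.
V2 /a/ – V3 /u/: just /t/ — single C goes to the following onset.
So the parse is u.ga.tug.
Mapping each syllable to C/V: /u/ → V, /ga/ → CV, /tug/ → CVC.

V.CV.CVC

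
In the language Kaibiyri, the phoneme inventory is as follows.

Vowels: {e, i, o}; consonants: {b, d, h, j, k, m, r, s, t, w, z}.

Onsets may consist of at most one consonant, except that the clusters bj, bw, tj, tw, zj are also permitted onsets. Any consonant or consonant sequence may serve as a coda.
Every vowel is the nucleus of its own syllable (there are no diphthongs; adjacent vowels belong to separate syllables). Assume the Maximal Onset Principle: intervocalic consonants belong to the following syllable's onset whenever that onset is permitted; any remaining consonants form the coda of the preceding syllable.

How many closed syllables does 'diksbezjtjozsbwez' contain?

4

Nuclei (vowels): i, e, o, e → 4 syllables.
Between /i/ (V1) and /e/ (V2): /ksb/ — longest licit onset from the right is /b/, leaving /ks/ as coda.
Between /e/ (V2) and /o/ (V3): /zjtj/; trying suffixes from longest down, /tj/ is the first permitted one, so coda /zj/ | onset /tj/.
Between /o/ (V3) and /e/ (V4): /zsbw/ splits as /zs/ + /bw/ (/bw/ is the longest suffix that is a licit onset).
Putting it together: diks.bezj.tjozs.bwez.
Classifying each syllable: /diks/ (closed), /bezj/ (closed), /tjozs/ (closed), /bwez/ (closed).
Closed syllables: 4.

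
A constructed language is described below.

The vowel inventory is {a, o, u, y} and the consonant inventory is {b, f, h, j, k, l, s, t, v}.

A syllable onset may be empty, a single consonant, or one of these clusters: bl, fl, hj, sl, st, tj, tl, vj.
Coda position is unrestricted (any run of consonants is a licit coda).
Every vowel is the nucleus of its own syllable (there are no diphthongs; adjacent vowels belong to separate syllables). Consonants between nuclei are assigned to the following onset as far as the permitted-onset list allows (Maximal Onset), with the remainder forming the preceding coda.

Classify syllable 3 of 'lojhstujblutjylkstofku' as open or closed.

open

The vowels are o, u, u, y, o, u — 6 nuclei, so 6 syllables.
Between /o/ (V1) and /u/ (V2): /jhst/ splits as /jh/ + /st/ (/st/ is the longest suffix that is a licit onset).
Between /u/ (V2) and /u/ (V3): cluster /jbl/ — the longest permitted-onset suffix is /bl/; onset = /bl/, preceding coda = /j/.
Between /u/ (V3) and /y/ (V4): cluster /tj/ — /tj/ is itself a permitted onset, so the whole cluster goes right; preceding coda = ∅.
Between /y/ (V4) and /o/ (V5): /lkst/; trying suffixes from longest down, /st/ is the first permitted one, so coda /lk/ | onset /st/.
Between /o/ (V5) and /u/ (V6): /fk/; trying suffixes from longest down, /k/ is the first permitted one, so coda /f/ | onset /k/.
Result: lojh.stuj.blu.tjylk.stof.ku.
Syllable 3 is /blu/; it ends in its nucleus with no coda, so it is open.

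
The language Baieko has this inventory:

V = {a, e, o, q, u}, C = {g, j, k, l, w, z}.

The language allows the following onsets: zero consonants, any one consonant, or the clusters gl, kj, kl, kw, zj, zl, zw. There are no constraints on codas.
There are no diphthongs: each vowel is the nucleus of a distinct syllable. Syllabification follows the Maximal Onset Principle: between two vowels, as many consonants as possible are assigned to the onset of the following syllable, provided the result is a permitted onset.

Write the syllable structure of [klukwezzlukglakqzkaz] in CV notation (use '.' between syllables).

Vowels present: u, e, u, a, q, a; each is a nucleus, giving 6 syllables.
Between /u/ (V1) and /e/ (V2): /kw/ is a licit onset in full, so it all attaches to the next syllable.
Between /e/ (V2) and /u/ (V3): /zzl/ — longest licit onset from the right is /zl/, leaving /z/ as coda.
Between /u/ (V3) and /a/ (V4): /kgl/ — longest licit onset from the right is /gl/, leaving /k/ as coda.
Between /a/ (V4) and /q/ (V5): just /k/ — single C goes to the following onset.
Between /q/ (V5) and /a/ (V6): /zk/; trying suffixes from longest down, /k/ is the first permitted one, so coda /z/ | onset /k/.
So the parse is klu.kwez.zluk.gla.kqz.kaz.
Mapping each syllable to C/V: /klu/ → CCV, /kwez/ → CCVC, /zluk/ → CCVC, /gla/ → CCV, /kqz/ → CVC, /kaz/ → CVC.

CCV.CCVC.CCVC.CCV.CVC.CVC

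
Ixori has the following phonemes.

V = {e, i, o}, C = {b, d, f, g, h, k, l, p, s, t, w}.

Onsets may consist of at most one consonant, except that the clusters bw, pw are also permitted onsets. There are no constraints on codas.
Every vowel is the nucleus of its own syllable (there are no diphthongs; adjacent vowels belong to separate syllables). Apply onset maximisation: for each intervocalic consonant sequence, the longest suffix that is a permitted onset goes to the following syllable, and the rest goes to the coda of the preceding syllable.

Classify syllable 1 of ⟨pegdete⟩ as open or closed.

The vowels are e, e, e — 3 nuclei, so 3 syllables.
Between /e/ (V1) and /e/ (V2): /gd/; trying suffixes from longest down, /d/ is the first permitted one, so coda /g/ | onset /d/.
Between /e/ (V2) and /e/ (V3): /t/ is a single consonant, so it becomes the next onset.
Result: peg.de.te.
Syllable 1 is /peg/ with coda /g/, so it is closed.

closed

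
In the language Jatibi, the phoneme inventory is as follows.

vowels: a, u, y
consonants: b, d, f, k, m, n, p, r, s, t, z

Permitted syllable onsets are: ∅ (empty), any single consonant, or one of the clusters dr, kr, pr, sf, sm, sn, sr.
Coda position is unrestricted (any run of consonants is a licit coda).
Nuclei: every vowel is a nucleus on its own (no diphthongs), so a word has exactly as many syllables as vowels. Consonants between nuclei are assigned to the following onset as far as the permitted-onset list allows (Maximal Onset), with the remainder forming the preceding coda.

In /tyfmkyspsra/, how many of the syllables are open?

1

Vowels present: y, y, a; each is a nucleus, giving 3 syllables.
V1 /y/ – V2 /y/: /fmk/ — longest licit onset from the right is /k/, leaving /fm/ as coda.
V2 /y/ – V3 /a/: /spsr/ splits as /sp/ + /sr/ (/sr/ is the longest suffix that is a licit onset).
Syllabification: tyfm.kysp.sra.
Classifying each syllable: /tyfm/ (closed), /kysp/ (closed), /sra/ (open).
Open syllables: 1.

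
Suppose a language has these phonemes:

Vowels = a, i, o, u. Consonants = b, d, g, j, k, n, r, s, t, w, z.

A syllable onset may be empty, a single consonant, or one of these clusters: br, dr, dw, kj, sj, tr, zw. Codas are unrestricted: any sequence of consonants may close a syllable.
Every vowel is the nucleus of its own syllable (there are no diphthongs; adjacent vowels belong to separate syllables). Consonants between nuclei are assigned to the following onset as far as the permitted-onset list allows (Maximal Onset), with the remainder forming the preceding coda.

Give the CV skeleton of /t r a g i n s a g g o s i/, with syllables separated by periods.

The vowels are a, i, a, o, i — 5 nuclei, so 5 syllables.
V1 /a/ – V2 /i/: just /g/ — single C goes to the following onset.
V2 /i/ – V3 /a/: /ns/ — longest licit onset from the right is /s/, leaving /n/ as coda.
V3 /a/ – V4 /o/: /gg/ splits as /g/ + /g/ (/g/ is the longest suffix that is a licit onset).
V4 /o/ – V5 /i/: /s/ is a single consonant, so it becomes the next onset.
So the parse is tra.gin.sag.go.si.
Mapping each syllable to C/V: /tra/ → CCV, /gin/ → CVC, /sag/ → CVC, /go/ → CV, /si/ → CV.

CCV.CVC.CVC.CV.CV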